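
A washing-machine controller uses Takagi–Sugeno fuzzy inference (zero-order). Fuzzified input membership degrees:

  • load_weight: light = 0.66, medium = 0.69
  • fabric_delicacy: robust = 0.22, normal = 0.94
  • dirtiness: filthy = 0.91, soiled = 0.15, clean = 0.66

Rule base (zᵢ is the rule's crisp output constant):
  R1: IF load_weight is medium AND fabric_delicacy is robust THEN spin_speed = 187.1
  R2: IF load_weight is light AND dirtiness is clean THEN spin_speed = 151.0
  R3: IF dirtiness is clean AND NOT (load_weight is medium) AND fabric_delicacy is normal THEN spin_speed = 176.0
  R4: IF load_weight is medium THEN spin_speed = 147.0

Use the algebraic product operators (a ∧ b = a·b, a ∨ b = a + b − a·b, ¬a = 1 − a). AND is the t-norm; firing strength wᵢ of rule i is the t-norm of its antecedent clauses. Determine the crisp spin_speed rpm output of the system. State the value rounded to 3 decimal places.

156.122

R1 (z=187.1): medium=0.69, robust=0.22; AND[a·b] → w = 0.1518
R2 (z=151.0): light=0.66, clean=0.66; AND[a·b] → w = 0.4356
R3 (z=176.0): clean=0.66, ¬medium=1−0.69=0.31, normal=0.94; AND[a·b] → w = 0.1923
R4 (z=147.0): medium=0.69 → w = 0.6900
Weighted average = (0.1518·187.1 + 0.4356·151.0 + 0.1923·176.0 + 0.6900·147.0) / (0.1518 + 0.4356 + 0.1923 + 0.6900)
  = 229.4564 / 1.4697 = 156.122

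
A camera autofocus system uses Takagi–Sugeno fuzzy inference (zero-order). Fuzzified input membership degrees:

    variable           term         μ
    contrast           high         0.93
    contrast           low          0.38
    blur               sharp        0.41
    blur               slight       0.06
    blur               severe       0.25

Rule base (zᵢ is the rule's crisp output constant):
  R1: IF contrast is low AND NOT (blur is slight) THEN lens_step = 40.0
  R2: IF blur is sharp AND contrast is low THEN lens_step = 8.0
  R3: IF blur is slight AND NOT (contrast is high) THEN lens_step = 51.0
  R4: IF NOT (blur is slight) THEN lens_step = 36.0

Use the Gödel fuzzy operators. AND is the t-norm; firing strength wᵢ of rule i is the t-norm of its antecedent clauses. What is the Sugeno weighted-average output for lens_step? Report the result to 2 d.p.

31.33

R1 (z=40.0): low=0.38, ¬slight=1−0.06=0.94; AND[min(a, b)] → w = 0.38
R2 (z=8.0): sharp=0.41, low=0.38; AND[min(a, b)] → w = 0.38
R3 (z=51.0): slight=0.06, ¬high=1−0.93=0.07; AND[min(a, b)] → w = 0.06
R4 (z=36.0): ¬slight=1−0.06=0.94 → w = 0.94
Weighted average = (0.38·40.0 + 0.38·8.0 + 0.06·51.0 + 0.94·36.0) / (0.38 + 0.38 + 0.06 + 0.94)
  = 55.1400 / 1.7600 = 31.33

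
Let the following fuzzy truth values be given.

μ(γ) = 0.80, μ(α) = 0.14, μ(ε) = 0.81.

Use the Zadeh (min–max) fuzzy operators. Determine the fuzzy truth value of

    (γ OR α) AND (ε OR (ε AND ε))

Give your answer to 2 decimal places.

0.80

γ OR α = max(a, b) on (0.80, 0.14) = 0.80
ε AND ε = min(a, b) on (0.81, 0.81) = 0.81
ε OR (ε AND ε) = max(a, b) on (0.81, 0.81) = 0.81
(γ OR α) AND (ε OR (ε AND ε)) = min(a, b) on (0.80, 0.81) = 0.80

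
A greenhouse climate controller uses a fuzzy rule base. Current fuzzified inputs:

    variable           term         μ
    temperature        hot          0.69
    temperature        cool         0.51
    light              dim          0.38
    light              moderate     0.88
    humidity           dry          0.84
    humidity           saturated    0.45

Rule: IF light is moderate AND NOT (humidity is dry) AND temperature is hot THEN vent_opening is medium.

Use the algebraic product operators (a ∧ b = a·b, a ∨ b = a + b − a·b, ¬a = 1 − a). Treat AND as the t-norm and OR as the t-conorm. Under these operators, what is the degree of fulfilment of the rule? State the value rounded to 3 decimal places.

firing strength: moderate=0.88, ¬dry=1−0.84=0.16, hot=0.69; AND[a·b] → w = 0.0972

0.097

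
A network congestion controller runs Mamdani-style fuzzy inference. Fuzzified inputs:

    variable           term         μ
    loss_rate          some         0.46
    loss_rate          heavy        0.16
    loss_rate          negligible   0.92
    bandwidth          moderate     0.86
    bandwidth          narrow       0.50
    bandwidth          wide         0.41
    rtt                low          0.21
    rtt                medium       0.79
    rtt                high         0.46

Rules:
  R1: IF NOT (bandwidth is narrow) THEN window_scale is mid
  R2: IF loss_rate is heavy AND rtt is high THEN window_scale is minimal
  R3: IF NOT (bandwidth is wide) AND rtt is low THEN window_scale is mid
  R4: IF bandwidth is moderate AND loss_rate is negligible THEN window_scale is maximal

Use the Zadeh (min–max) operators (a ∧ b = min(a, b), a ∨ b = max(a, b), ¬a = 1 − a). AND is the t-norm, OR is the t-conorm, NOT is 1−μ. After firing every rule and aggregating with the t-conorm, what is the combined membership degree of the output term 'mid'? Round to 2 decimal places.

0.50

R1: ¬narrow=1−0.50=0.50 → w = 0.50
R2: heavy=0.16, high=0.46; AND[min(a, b)] → w = 0.16
R3: ¬wide=1−0.41=0.59, low=0.21; AND[min(a, b)] → w = 0.21
R4: moderate=0.86, negligible=0.92; AND[min(a, b)] → w = 0.86
Rules with consequent 'mid': {R1, R3} → strengths 0.50, 0.21
Aggregate via t-conorm [max(a, b)]: 0.50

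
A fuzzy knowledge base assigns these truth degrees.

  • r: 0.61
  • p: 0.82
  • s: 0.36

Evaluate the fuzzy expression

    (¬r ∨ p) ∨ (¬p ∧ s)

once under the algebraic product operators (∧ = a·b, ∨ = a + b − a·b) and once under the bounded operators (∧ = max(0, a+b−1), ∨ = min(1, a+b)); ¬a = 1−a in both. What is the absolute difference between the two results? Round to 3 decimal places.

Under algebraic product:
  ¬r = 1 − 0.6100 = 0.3900
  ¬r ∨ p = a + b − a·b on (0.3900, 0.8200) = 0.8902
  ¬p = 1 − 0.8200 = 0.1800
  ¬p ∧ s = a·b on (0.1800, 0.3600) = 0.0648
  (¬r ∨ p) ∨ (¬p ∧ s) = a + b − a·b on (0.8902, 0.0648) = 0.8973
  → value = 0.8973
Under bounded:
  ¬r = 1 − 0.61 = 0.39
  ¬r ∨ p = min(1, a+b) on (0.39, 0.82) = 1.00
  ¬p = 1 − 0.82 = 0.18
  ¬p ∧ s = max(0, a+b−1) on (0.18, 0.36) = 0.00
  (¬r ∨ p) ∨ (¬p ∧ s) = min(1, a+b) on (1.00, 0.00) = 1.00
  → value = 1.0000
|0.8973 − 1.0000| = 0.103

0.103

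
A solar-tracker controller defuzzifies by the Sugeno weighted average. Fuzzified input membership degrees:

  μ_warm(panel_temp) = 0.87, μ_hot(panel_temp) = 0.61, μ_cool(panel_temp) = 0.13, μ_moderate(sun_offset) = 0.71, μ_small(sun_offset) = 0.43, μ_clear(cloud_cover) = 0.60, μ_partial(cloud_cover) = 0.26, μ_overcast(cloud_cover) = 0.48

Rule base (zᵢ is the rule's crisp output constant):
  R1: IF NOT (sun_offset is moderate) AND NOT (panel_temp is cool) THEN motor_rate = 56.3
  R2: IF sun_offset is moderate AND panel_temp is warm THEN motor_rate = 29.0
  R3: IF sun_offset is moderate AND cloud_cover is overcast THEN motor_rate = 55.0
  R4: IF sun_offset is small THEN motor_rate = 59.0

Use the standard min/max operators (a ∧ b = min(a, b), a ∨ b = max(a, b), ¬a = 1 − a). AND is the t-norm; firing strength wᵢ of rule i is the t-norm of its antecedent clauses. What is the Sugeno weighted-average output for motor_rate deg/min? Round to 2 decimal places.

R1 (z=56.3): ¬moderate=1−0.71=0.29, ¬cool=1−0.13=0.87; AND[min(a, b)] → w = 0.29
R2 (z=29.0): moderate=0.71, warm=0.87; AND[min(a, b)] → w = 0.71
R3 (z=55.0): moderate=0.71, overcast=0.48; AND[min(a, b)] → w = 0.48
R4 (z=59.0): small=0.43 → w = 0.43
Weighted average = (0.29·56.3 + 0.71·29.0 + 0.48·55.0 + 0.43·59.0) / (0.29 + 0.71 + 0.48 + 0.43)
  = 88.6870 / 1.9100 = 46.43

46.43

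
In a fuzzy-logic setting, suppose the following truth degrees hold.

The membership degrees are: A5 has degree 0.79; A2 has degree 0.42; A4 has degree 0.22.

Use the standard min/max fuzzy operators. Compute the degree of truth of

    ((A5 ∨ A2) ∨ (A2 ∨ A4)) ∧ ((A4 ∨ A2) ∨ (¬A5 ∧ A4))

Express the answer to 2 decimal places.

A5 ∨ A2 = max(a, b) on (0.79, 0.42) = 0.79
A2 ∨ A4 = max(a, b) on (0.42, 0.22) = 0.42
(A5 ∨ A2) ∨ (A2 ∨ A4) = max(a, b) on (0.79, 0.42) = 0.79
A4 ∨ A2 = max(a, b) on (0.22, 0.42) = 0.42
¬A5 = 1 − 0.79 = 0.21
¬A5 ∧ A4 = min(a, b) on (0.21, 0.22) = 0.21
(A4 ∨ A2) ∨ (¬A5 ∧ A4) = max(a, b) on (0.42, 0.21) = 0.42
((A5 ∨ A2) ∨ (A2 ∨ A4)) ∧ ((A4 ∨ A2) ∨ (¬A5 ∧ A4)) = min(a, b) on (0.79, 0.42) = 0.42

0.42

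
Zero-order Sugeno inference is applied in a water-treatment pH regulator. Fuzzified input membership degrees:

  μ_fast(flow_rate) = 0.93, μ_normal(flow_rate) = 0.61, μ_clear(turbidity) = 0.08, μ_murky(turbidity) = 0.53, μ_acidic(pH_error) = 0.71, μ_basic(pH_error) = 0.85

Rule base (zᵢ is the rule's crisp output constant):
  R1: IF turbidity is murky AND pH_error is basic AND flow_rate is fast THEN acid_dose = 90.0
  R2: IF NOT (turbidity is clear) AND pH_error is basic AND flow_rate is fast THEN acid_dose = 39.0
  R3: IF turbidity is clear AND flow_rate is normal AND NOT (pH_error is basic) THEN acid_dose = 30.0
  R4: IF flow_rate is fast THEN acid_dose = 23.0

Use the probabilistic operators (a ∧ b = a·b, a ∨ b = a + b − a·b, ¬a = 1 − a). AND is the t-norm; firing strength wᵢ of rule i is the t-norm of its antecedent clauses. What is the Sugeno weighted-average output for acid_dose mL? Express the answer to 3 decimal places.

42.082

R1 (z=90.0): murky=0.53, basic=0.85, fast=0.93; AND[a·b] → w = 0.4190
R2 (z=39.0): ¬clear=1−0.08=0.92, basic=0.85, fast=0.93; AND[a·b] → w = 0.7273
R3 (z=30.0): clear=0.08, normal=0.61, ¬basic=1−0.85=0.15; AND[a·b] → w = 0.0073
R4 (z=23.0): fast=0.93 → w = 0.9300
Weighted average = (0.4190·90.0 + 0.7273·39.0 + 0.0073·30.0 + 0.9300·23.0) / (0.4190 + 0.7273 + 0.0073 + 0.9300)
  = 87.6796 / 2.0835 = 42.082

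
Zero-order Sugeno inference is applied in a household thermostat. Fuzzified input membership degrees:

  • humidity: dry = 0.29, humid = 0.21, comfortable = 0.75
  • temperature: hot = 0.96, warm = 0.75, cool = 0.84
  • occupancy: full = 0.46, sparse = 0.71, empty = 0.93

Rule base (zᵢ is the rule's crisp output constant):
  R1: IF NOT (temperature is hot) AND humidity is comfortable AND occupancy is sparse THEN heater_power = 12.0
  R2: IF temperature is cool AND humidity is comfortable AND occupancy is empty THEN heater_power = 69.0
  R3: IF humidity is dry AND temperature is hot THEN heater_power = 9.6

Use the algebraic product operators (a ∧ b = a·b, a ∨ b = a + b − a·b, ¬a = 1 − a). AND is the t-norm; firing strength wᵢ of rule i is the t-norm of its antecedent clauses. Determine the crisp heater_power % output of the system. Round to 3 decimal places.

48.956

R1 (z=12.0): ¬hot=1−0.96=0.04, comfortable=0.75, sparse=0.71; AND[a·b] → w = 0.0213
R2 (z=69.0): cool=0.84, comfortable=0.75, empty=0.93; AND[a·b] → w = 0.5859
R3 (z=9.6): dry=0.29, hot=0.96; AND[a·b] → w = 0.2784
Weighted average = (0.0213·12.0 + 0.5859·69.0 + 0.2784·9.6) / (0.0213 + 0.5859 + 0.2784)
  = 43.3553 / 0.8856 = 48.956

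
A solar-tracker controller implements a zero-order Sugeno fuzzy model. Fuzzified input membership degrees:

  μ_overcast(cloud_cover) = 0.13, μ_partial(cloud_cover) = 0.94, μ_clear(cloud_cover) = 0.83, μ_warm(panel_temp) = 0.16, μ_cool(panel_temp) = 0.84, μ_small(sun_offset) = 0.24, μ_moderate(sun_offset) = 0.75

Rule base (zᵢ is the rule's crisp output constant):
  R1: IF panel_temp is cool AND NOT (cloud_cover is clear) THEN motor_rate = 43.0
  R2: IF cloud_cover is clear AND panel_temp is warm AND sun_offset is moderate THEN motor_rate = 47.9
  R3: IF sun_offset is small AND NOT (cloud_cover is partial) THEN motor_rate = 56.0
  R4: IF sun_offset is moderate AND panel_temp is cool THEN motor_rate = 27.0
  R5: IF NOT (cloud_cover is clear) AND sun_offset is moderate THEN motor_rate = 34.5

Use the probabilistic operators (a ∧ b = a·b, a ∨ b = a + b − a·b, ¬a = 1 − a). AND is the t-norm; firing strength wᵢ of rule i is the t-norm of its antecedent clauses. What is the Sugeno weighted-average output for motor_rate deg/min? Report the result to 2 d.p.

R1 (z=43.0): cool=0.84, ¬clear=1−0.83=0.17; AND[a·b] → w = 0.1428
R2 (z=47.9): clear=0.83, warm=0.16, moderate=0.75; AND[a·b] → w = 0.0996
R3 (z=56.0): small=0.24, ¬partial=1−0.94=0.06; AND[a·b] → w = 0.0144
R4 (z=27.0): moderate=0.75, cool=0.84; AND[a·b] → w = 0.6300
R5 (z=34.5): ¬clear=1−0.83=0.17, moderate=0.75; AND[a·b] → w = 0.1275
Weighted average = (0.1428·43.0 + 0.0996·47.9 + 0.0144·56.0 + 0.6300·27.0 + 0.1275·34.5) / (0.1428 + 0.0996 + 0.0144 + 0.6300 + 0.1275)
  = 33.1264 / 1.0143 = 32.66

32.66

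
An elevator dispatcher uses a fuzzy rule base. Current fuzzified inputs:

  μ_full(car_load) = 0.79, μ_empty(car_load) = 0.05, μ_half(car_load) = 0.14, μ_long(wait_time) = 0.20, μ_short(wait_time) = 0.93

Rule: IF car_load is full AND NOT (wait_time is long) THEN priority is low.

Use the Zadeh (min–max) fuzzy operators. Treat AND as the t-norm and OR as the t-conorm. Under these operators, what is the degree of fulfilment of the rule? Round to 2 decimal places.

0.79

firing strength: full=0.79, ¬long=1−0.20=0.80; AND[min(a, b)] → w = 0.79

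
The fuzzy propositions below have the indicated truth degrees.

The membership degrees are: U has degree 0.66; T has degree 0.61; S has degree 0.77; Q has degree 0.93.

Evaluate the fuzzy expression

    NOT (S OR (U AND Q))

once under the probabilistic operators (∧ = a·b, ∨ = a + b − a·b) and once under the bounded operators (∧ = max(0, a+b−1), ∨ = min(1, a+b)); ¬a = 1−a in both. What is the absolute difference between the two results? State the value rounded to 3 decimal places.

0.089

Under probabilistic:
  U AND Q = a·b on (0.6600, 0.9300) = 0.6138
  S OR (U AND Q) = a + b − a·b on (0.7700, 0.6138) = 0.9112
  NOT (S OR (U AND Q)) = 1 − 0.9112 = 0.0888
  → value = 0.0888
Under bounded:
  U AND Q = max(0, a+b−1) on (0.66, 0.93) = 0.59
  S OR (U AND Q) = min(1, a+b) on (0.77, 0.59) = 1.00
  NOT (S OR (U AND Q)) = 1 − 1.00 = 0.00
  → value = 0.0000
|0.0888 − 0.0000| = 0.089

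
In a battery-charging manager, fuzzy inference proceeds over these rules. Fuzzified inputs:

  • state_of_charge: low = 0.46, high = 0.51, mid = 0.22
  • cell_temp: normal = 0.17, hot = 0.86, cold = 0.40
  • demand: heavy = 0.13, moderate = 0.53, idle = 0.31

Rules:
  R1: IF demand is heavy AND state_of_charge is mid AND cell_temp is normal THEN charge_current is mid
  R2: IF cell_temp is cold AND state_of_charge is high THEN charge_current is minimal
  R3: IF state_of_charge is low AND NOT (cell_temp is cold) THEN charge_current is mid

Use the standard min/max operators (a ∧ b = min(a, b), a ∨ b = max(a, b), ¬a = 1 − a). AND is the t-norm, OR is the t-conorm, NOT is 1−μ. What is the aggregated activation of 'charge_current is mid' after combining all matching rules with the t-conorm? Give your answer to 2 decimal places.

R1: heavy=0.13, mid=0.22, normal=0.17; AND[min(a, b)] → w = 0.13
R2: cold=0.40, high=0.51; AND[min(a, b)] → w = 0.40
R3: low=0.46, ¬cold=1−0.40=0.60; AND[min(a, b)] → w = 0.46
Rules with consequent 'mid': {R1, R3} → strengths 0.13, 0.46
Aggregate via t-conorm [max(a, b)]: 0.46

0.46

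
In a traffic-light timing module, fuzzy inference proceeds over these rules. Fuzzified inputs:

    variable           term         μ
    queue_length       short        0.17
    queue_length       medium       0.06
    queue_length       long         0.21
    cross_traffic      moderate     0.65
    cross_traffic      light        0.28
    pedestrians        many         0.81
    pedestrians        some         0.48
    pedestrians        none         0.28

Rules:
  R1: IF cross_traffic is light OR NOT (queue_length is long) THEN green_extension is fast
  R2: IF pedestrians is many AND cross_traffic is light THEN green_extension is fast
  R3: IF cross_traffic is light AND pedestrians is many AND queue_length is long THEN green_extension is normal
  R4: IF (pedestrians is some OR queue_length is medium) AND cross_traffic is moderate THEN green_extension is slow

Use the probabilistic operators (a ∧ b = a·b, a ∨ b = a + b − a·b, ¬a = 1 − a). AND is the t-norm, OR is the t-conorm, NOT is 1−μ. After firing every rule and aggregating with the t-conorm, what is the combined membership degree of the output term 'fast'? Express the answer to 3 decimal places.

R1: light=0.28, ¬long=1−0.21=0.79; OR[a + b − a·b] → w = 0.8488
R2: many=0.81, light=0.28; AND[a·b] → w = 0.2268
R3: light=0.28, many=0.81, long=0.21; AND[a·b] → w = 0.0476
R4: (some=0.48 OR medium=0.06) = 0.5112; AND[a·b] with moderate=0.65 → w = 0.3323
Rules with consequent 'fast': {R1, R2} → strengths 0.8488, 0.2268
Aggregate via t-conorm [a + b − a·b]: 0.8831

0.883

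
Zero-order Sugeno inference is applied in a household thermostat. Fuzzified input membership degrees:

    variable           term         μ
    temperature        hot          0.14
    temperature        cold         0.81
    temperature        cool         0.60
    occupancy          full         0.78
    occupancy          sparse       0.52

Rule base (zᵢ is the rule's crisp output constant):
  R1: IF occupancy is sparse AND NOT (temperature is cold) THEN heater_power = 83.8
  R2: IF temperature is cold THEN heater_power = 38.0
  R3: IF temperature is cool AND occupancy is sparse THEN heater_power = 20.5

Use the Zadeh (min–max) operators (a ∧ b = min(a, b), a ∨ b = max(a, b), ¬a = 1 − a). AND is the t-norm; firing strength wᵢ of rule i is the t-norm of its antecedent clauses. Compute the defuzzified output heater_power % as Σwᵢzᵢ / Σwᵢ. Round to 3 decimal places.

R1 (z=83.8): sparse=0.52, ¬cold=1−0.81=0.19; AND[min(a, b)] → w = 0.19
R2 (z=38.0): cold=0.81 → w = 0.81
R3 (z=20.5): cool=0.60, sparse=0.52; AND[min(a, b)] → w = 0.52
Weighted average = (0.19·83.8 + 0.81·38.0 + 0.52·20.5) / (0.19 + 0.81 + 0.52)
  = 57.3620 / 1.5200 = 37.738

37.738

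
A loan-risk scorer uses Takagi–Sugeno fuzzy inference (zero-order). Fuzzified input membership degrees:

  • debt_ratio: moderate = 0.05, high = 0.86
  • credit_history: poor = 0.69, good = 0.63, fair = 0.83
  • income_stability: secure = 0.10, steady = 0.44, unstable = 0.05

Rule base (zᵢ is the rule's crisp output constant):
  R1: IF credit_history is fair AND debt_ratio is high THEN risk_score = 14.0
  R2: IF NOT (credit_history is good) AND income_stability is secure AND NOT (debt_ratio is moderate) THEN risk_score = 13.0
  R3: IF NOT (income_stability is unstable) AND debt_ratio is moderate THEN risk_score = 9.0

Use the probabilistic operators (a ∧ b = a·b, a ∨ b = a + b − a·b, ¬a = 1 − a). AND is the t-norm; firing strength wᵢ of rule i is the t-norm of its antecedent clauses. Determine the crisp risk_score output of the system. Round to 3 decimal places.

13.658

R1 (z=14.0): fair=0.83, high=0.86; AND[a·b] → w = 0.7138
R2 (z=13.0): ¬good=1−0.63=0.37, secure=0.10, ¬moderate=1−0.05=0.95; AND[a·b] → w = 0.0351
R3 (z=9.0): ¬unstable=1−0.05=0.95, moderate=0.05; AND[a·b] → w = 0.0475
Weighted average = (0.7138·14.0 + 0.0351·13.0 + 0.0475·9.0) / (0.7138 + 0.0351 + 0.0475)
  = 10.8776 / 0.7964 = 13.658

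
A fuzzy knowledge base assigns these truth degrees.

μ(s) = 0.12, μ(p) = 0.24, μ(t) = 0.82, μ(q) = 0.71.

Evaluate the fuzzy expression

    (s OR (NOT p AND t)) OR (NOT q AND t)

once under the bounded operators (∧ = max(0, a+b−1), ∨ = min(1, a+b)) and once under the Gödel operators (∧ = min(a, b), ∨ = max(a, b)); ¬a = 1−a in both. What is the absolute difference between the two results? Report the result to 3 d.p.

Under bounded:
  NOT p = 1 − 0.24 = 0.76
  NOT p AND t = max(0, a+b−1) on (0.76, 0.82) = 0.58
  s OR (NOT p AND t) = min(1, a+b) on (0.12, 0.58) = 0.70
  NOT q = 1 − 0.71 = 0.29
  NOT q AND t = max(0, a+b−1) on (0.29, 0.82) = 0.11
  (s OR (NOT p AND t)) OR (NOT q AND t) = min(1, a+b) on (0.70, 0.11) = 0.81
  → value = 0.8100
Under Gödel:
  NOT p = 1 − 0.24 = 0.76
  NOT p AND t = min(a, b) on (0.76, 0.82) = 0.76
  s OR (NOT p AND t) = max(a, b) on (0.12, 0.76) = 0.76
  NOT q = 1 − 0.71 = 0.29
  NOT q AND t = min(a, b) on (0.29, 0.82) = 0.29
  (s OR (NOT p AND t)) OR (NOT q AND t) = max(a, b) on (0.76, 0.29) = 0.76
  → value = 0.7600
|0.8100 − 0.7600| = 0.050

0.050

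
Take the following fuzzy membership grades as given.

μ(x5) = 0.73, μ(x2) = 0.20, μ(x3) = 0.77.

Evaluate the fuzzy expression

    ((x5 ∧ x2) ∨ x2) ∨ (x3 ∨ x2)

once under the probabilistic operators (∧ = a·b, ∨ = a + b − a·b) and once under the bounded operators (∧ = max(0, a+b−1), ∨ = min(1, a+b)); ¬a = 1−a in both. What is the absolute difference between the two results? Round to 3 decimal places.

0.126

Under probabilistic:
  x5 ∧ x2 = a·b on (0.7300, 0.2000) = 0.1460
  (x5 ∧ x2) ∨ x2 = a + b − a·b on (0.1460, 0.2000) = 0.3168
  x3 ∨ x2 = a + b − a·b on (0.7700, 0.2000) = 0.8160
  ((x5 ∧ x2) ∨ x2) ∨ (x3 ∨ x2) = a + b − a·b on (0.3168, 0.8160) = 0.8743
  → value = 0.8743
Under bounded:
  x5 ∧ x2 = max(0, a+b−1) on (0.73, 0.20) = 0.00
  (x5 ∧ x2) ∨ x2 = min(1, a+b) on (0.00, 0.20) = 0.20
  x3 ∨ x2 = min(1, a+b) on (0.77, 0.20) = 0.97
  ((x5 ∧ x2) ∨ x2) ∨ (x3 ∨ x2) = min(1, a+b) on (0.20, 0.97) = 1.00
  → value = 1.0000
|0.8743 − 1.0000| = 0.126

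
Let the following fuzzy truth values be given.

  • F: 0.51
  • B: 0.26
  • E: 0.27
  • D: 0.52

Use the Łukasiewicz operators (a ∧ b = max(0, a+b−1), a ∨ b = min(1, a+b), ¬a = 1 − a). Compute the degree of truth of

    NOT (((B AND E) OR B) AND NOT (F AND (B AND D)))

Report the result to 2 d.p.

B AND E = max(0, a+b−1) on (0.26, 0.27) = 0.00
(B AND E) OR B = min(1, a+b) on (0.00, 0.26) = 0.26
B AND D = max(0, a+b−1) on (0.26, 0.52) = 0.00
F AND (B AND D) = max(0, a+b−1) on (0.51, 0.00) = 0.00
NOT (F AND (B AND D)) = 1 − 0.00 = 1.00
((B AND E) OR B) AND NOT (F AND (B AND D)) = max(0, a+b−1) on (0.26, 1.00) = 0.26
NOT (((B AND E) OR B) AND NOT (F AND (B AND D))) = 1 − 0.26 = 0.74

0.74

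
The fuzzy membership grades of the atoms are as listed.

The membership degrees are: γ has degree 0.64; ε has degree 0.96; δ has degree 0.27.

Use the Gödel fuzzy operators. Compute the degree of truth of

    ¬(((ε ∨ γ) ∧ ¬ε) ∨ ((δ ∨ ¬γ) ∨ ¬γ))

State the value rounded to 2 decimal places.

ε ∨ γ = max(a, b) on (0.96, 0.64) = 0.96
¬ε = 1 − 0.96 = 0.04
(ε ∨ γ) ∧ ¬ε = min(a, b) on (0.96, 0.04) = 0.04
¬γ = 1 − 0.64 = 0.36
δ ∨ ¬γ = max(a, b) on (0.27, 0.36) = 0.36
¬γ = 1 − 0.64 = 0.36
(δ ∨ ¬γ) ∨ ¬γ = max(a, b) on (0.36, 0.36) = 0.36
((ε ∨ γ) ∧ ¬ε) ∨ ((δ ∨ ¬γ) ∨ ¬γ) = max(a, b) on (0.04, 0.36) = 0.36
¬(((ε ∨ γ) ∧ ¬ε) ∨ ((δ ∨ ¬γ) ∨ ¬γ)) = 1 − 0.36 = 0.64

0.64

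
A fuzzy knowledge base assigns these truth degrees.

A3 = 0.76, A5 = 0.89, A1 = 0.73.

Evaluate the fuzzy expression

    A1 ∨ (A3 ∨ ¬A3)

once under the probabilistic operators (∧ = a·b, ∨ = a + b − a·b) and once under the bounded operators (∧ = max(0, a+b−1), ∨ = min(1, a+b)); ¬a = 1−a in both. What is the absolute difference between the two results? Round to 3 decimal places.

0.049

Under probabilistic:
  ¬A3 = 1 − 0.7600 = 0.2400
  A3 ∨ ¬A3 = a + b − a·b on (0.7600, 0.2400) = 0.8176
  A1 ∨ (A3 ∨ ¬A3) = a + b − a·b on (0.7300, 0.8176) = 0.9508
  → value = 0.9508
Under bounded:
  ¬A3 = 1 − 0.76 = 0.24
  A3 ∨ ¬A3 = min(1, a+b) on (0.76, 0.24) = 1.00
  A1 ∨ (A3 ∨ ¬A3) = min(1, a+b) on (0.73, 1.00) = 1.00
  → value = 1.0000
|0.9508 − 1.0000| = 0.049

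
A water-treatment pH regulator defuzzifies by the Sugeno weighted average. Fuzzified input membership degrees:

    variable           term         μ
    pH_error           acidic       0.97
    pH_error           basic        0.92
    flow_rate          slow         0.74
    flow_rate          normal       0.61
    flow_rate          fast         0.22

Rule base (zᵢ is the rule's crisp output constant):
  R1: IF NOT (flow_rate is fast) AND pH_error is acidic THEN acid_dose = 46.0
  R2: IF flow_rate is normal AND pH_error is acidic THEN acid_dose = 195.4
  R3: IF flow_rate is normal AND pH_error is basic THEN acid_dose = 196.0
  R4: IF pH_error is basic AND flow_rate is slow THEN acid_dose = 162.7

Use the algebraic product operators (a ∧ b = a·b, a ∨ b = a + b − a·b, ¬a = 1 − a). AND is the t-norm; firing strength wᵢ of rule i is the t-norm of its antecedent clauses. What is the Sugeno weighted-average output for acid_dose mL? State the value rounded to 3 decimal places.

R1 (z=46.0): ¬fast=1−0.22=0.78, acidic=0.97; AND[a·b] → w = 0.7566
R2 (z=195.4): normal=0.61, acidic=0.97; AND[a·b] → w = 0.5917
R3 (z=196.0): normal=0.61, basic=0.92; AND[a·b] → w = 0.5612
R4 (z=162.7): basic=0.92, slow=0.74; AND[a·b] → w = 0.6808
Weighted average = (0.7566·46.0 + 0.5917·195.4 + 0.5612·196.0 + 0.6808·162.7) / (0.7566 + 0.5917 + 0.5612 + 0.6808)
  = 371.1831 / 2.5903 = 143.297

143.297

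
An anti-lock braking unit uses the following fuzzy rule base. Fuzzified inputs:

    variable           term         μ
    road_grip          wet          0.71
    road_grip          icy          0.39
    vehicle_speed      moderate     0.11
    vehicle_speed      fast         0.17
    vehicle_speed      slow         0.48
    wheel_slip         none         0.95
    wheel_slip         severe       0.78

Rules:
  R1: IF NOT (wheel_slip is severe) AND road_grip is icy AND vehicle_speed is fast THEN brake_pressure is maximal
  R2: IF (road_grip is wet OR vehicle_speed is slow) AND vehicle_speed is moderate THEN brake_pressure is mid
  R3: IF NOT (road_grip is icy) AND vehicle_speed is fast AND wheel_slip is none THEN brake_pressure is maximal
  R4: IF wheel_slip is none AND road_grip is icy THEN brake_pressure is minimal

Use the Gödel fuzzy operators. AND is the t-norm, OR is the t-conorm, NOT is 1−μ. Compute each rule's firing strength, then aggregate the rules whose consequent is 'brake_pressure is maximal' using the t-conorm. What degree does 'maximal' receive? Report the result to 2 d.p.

R1: ¬severe=1−0.78=0.22, icy=0.39, fast=0.17; AND[min(a, b)] → w = 0.17
R2: (wet=0.71 OR slow=0.48) = 0.71; AND[min(a, b)] with moderate=0.11 → w = 0.11
R3: ¬icy=1−0.39=0.61, fast=0.17, none=0.95; AND[min(a, b)] → w = 0.17
R4: none=0.95, icy=0.39; AND[min(a, b)] → w = 0.39
Rules with consequent 'maximal': {R1, R3} → strengths 0.17, 0.17
Aggregate via t-conorm [max(a, b)]: 0.17

0.17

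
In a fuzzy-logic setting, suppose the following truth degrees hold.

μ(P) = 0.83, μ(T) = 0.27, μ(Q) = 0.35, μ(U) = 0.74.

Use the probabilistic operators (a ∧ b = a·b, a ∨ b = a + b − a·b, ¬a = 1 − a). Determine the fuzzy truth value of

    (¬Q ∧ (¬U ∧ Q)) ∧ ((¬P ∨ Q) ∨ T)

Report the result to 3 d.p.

¬Q = 1 − 0.3500 = 0.6500
¬U = 1 − 0.7400 = 0.2600
¬U ∧ Q = a·b on (0.2600, 0.3500) = 0.0910
¬Q ∧ (¬U ∧ Q) = a·b on (0.6500, 0.0910) = 0.0592
¬P = 1 − 0.8300 = 0.1700
¬P ∨ Q = a + b − a·b on (0.1700, 0.3500) = 0.4605
(¬P ∨ Q) ∨ T = a + b − a·b on (0.4605, 0.2700) = 0.6062
(¬Q ∧ (¬U ∧ Q)) ∧ ((¬P ∨ Q) ∨ T) = a·b on (0.0592, 0.6062) = 0.0359

0.036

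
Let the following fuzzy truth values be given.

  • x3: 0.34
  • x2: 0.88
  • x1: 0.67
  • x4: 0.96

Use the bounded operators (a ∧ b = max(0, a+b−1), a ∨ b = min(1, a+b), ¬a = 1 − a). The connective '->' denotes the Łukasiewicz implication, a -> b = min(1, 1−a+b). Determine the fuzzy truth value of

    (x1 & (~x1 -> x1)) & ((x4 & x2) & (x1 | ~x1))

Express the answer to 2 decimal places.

0.51

~x1 = 1 − 0.67 = 0.33
~x1 -> x1  [Łukasiewicz: min(1, 1−a+b)] with a=0.33, b=0.67 → 1.00
x1 & (~x1 -> x1) = max(0, a+b−1) on (0.67, 1.00) = 0.67
x4 & x2 = max(0, a+b−1) on (0.96, 0.88) = 0.84
~x1 = 1 − 0.67 = 0.33
x1 | ~x1 = min(1, a+b) on (0.67, 0.33) = 1.00
(x4 & x2) & (x1 | ~x1) = max(0, a+b−1) on (0.84, 1.00) = 0.84
(x1 & (~x1 -> x1)) & ((x4 & x2) & (x1 | ~x1)) = max(0, a+b−1) on (0.67, 0.84) = 0.51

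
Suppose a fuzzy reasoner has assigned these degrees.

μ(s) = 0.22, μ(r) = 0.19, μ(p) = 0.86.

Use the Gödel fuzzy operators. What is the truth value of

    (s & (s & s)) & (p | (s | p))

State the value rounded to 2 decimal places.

s & s = min(a, b) on (0.22, 0.22) = 0.22
s & (s & s) = min(a, b) on (0.22, 0.22) = 0.22
s | p = max(a, b) on (0.22, 0.86) = 0.86
p | (s | p) = max(a, b) on (0.86, 0.86) = 0.86
(s & (s & s)) & (p | (s | p)) = min(a, b) on (0.22, 0.86) = 0.22

0.22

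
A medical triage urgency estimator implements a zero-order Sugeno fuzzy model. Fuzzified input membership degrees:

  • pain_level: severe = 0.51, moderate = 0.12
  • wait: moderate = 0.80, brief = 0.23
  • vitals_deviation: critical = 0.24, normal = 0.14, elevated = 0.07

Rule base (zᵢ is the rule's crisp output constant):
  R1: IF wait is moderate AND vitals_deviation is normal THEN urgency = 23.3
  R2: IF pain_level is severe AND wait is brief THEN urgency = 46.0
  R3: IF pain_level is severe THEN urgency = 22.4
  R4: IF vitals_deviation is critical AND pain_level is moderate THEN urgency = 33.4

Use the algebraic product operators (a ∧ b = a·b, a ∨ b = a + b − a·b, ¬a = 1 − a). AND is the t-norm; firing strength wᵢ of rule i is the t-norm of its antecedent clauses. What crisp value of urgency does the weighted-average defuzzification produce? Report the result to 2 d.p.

26.55

R1 (z=23.3): moderate=0.80, normal=0.14; AND[a·b] → w = 0.1120
R2 (z=46.0): severe=0.51, brief=0.23; AND[a·b] → w = 0.1173
R3 (z=22.4): severe=0.51 → w = 0.5100
R4 (z=33.4): critical=0.24, moderate=0.12; AND[a·b] → w = 0.0288
Weighted average = (0.1120·23.3 + 0.1173·46.0 + 0.5100·22.4 + 0.0288·33.4) / (0.1120 + 0.1173 + 0.5100 + 0.0288)
  = 20.3913 / 0.7681 = 26.55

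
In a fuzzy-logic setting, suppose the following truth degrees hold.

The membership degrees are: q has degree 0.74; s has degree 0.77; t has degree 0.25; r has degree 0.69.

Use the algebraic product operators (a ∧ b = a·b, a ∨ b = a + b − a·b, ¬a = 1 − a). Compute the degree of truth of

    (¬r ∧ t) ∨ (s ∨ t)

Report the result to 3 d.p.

¬r = 1 − 0.6900 = 0.3100
¬r ∧ t = a·b on (0.3100, 0.2500) = 0.0775
s ∨ t = a + b − a·b on (0.7700, 0.2500) = 0.8275
(¬r ∧ t) ∨ (s ∨ t) = a + b − a·b on (0.0775, 0.8275) = 0.8409

0.841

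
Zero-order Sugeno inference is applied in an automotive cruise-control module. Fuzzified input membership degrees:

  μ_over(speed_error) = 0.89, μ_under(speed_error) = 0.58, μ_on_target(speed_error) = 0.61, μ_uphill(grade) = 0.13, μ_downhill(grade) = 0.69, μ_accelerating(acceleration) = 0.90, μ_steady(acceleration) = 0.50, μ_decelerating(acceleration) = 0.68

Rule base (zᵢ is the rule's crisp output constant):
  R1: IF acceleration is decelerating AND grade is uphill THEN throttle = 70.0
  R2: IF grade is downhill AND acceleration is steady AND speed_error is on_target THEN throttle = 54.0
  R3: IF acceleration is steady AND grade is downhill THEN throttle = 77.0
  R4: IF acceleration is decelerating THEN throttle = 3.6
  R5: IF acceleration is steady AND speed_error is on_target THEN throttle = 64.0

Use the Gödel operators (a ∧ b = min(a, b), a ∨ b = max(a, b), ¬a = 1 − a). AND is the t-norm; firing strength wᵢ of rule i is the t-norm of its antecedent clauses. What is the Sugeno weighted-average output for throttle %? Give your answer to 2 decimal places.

R1 (z=70.0): decelerating=0.68, uphill=0.13; AND[min(a, b)] → w = 0.13
R2 (z=54.0): downhill=0.69, steady=0.50, on_target=0.61; AND[min(a, b)] → w = 0.50
R3 (z=77.0): steady=0.50, downhill=0.69; AND[min(a, b)] → w = 0.50
R4 (z=3.6): decelerating=0.68 → w = 0.68
R5 (z=64.0): steady=0.50, on_target=0.61; AND[min(a, b)] → w = 0.50
Weighted average = (0.13·70.0 + 0.50·54.0 + 0.50·77.0 + 0.68·3.6 + 0.50·64.0) / (0.13 + 0.50 + 0.50 + 0.68 + 0.50)
  = 109.0480 / 2.3100 = 47.21

47.21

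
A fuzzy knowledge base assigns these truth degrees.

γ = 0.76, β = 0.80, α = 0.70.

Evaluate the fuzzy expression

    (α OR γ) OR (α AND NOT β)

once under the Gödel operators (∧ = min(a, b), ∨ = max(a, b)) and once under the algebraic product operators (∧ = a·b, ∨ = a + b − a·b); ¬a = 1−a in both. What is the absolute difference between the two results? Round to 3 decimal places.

0.178

Under Gödel:
  α OR γ = max(a, b) on (0.70, 0.76) = 0.76
  NOT β = 1 − 0.80 = 0.20
  α AND NOT β = min(a, b) on (0.70, 0.20) = 0.20
  (α OR γ) OR (α AND NOT β) = max(a, b) on (0.76, 0.20) = 0.76
  → value = 0.7600
Under algebraic product:
  α OR γ = a + b − a·b on (0.7000, 0.7600) = 0.9280
  NOT β = 1 − 0.8000 = 0.2000
  α AND NOT β = a·b on (0.7000, 0.2000) = 0.1400
  (α OR γ) OR (α AND NOT β) = a + b − a·b on (0.9280, 0.1400) = 0.9381
  → value = 0.9381
|0.7600 − 0.9381| = 0.178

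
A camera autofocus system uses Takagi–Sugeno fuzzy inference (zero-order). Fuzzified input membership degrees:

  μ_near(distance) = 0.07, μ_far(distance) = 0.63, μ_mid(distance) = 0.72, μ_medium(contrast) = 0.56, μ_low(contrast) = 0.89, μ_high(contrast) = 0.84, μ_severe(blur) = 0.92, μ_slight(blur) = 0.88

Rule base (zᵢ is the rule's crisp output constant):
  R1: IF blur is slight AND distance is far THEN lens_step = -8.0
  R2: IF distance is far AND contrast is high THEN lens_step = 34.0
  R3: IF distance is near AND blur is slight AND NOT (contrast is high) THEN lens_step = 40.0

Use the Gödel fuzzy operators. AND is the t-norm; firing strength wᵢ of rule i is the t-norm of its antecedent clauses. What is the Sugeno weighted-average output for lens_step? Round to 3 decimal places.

R1 (z=-8.0): slight=0.88, far=0.63; AND[min(a, b)] → w = 0.63
R2 (z=34.0): far=0.63, high=0.84; AND[min(a, b)] → w = 0.63
R3 (z=40.0): near=0.07, slight=0.88, ¬high=1−0.84=0.16; AND[min(a, b)] → w = 0.07
Weighted average = (0.63·-8.0 + 0.63·34.0 + 0.07·40.0) / (0.63 + 0.63 + 0.07)
  = 19.1800 / 1.3300 = 14.421

14.421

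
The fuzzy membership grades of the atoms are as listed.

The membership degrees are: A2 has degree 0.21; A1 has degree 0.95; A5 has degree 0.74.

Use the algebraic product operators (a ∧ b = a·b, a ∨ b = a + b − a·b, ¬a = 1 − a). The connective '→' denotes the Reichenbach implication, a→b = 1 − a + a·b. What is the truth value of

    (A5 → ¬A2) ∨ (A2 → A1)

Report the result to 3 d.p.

¬A2 = 1 − 0.2100 = 0.7900
A5 → ¬A2  [Reichenbach: 1 − a + a·b] with a=0.7400, b=0.7900 → 0.8446
A2 → A1  [Reichenbach: 1 − a + a·b] with a=0.2100, b=0.9500 → 0.9895
(A5 → ¬A2) ∨ (A2 → A1) = a + b − a·b on (0.8446, 0.9895) = 0.9984

0.998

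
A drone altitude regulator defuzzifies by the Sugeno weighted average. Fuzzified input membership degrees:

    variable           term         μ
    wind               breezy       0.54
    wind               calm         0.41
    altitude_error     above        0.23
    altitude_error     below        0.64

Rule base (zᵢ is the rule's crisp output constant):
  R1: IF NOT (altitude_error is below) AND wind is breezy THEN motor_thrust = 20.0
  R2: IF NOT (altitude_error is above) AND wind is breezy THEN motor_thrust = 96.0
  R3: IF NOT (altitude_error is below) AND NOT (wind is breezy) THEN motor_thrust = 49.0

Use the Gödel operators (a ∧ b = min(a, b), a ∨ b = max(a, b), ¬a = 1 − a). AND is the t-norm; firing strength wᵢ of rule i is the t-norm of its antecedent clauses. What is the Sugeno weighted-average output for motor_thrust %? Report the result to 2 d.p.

60.86

R1 (z=20.0): ¬below=1−0.64=0.36, breezy=0.54; AND[min(a, b)] → w = 0.36
R2 (z=96.0): ¬above=1−0.23=0.77, breezy=0.54; AND[min(a, b)] → w = 0.54
R3 (z=49.0): ¬below=1−0.64=0.36, ¬breezy=1−0.54=0.46; AND[min(a, b)] → w = 0.36
Weighted average = (0.36·20.0 + 0.54·96.0 + 0.36·49.0) / (0.36 + 0.54 + 0.36)
  = 76.6800 / 1.2600 = 60.86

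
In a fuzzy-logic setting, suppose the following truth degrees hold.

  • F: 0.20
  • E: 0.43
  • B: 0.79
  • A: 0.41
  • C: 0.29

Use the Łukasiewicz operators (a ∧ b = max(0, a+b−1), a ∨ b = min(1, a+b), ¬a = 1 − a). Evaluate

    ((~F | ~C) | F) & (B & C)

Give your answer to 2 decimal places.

~F = 1 − 0.20 = 0.80
~C = 1 − 0.29 = 0.71
~F | ~C = min(1, a+b) on (0.80, 0.71) = 1.00
(~F | ~C) | F = min(1, a+b) on (1.00, 0.20) = 1.00
B & C = max(0, a+b−1) on (0.79, 0.29) = 0.08
((~F | ~C) | F) & (B & C) = max(0, a+b−1) on (1.00, 0.08) = 0.08

0.08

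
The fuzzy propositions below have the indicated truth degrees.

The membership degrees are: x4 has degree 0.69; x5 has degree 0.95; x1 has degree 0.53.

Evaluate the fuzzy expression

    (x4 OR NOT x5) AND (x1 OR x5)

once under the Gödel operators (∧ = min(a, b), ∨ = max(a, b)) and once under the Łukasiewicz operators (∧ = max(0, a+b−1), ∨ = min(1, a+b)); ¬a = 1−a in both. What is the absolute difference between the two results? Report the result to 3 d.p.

0.050

Under Gödel:
  NOT x5 = 1 − 0.95 = 0.05
  x4 OR NOT x5 = max(a, b) on (0.69, 0.05) = 0.69
  x1 OR x5 = max(a, b) on (0.53, 0.95) = 0.95
  (x4 OR NOT x5) AND (x1 OR x5) = min(a, b) on (0.69, 0.95) = 0.69
  → value = 0.6900
Under Łukasiewicz:
  NOT x5 = 1 − 0.95 = 0.05
  x4 OR NOT x5 = min(1, a+b) on (0.69, 0.05) = 0.74
  x1 OR x5 = min(1, a+b) on (0.53, 0.95) = 1.00
  (x4 OR NOT x5) AND (x1 OR x5) = max(0, a+b−1) on (0.74, 1.00) = 0.74
  → value = 0.7400
|0.6900 − 0.7400| = 0.050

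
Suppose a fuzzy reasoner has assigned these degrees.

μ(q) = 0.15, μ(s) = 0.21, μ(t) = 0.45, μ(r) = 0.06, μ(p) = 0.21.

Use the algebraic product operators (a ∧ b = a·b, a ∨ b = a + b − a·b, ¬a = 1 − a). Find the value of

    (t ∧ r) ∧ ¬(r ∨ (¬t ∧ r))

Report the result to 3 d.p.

t ∧ r = a·b on (0.4500, 0.0600) = 0.0270
¬t = 1 − 0.4500 = 0.5500
¬t ∧ r = a·b on (0.5500, 0.0600) = 0.0330
r ∨ (¬t ∧ r) = a + b − a·b on (0.0600, 0.0330) = 0.0910
¬(r ∨ (¬t ∧ r)) = 1 − 0.0910 = 0.9090
(t ∧ r) ∧ ¬(r ∨ (¬t ∧ r)) = a·b on (0.0270, 0.9090) = 0.0245

0.025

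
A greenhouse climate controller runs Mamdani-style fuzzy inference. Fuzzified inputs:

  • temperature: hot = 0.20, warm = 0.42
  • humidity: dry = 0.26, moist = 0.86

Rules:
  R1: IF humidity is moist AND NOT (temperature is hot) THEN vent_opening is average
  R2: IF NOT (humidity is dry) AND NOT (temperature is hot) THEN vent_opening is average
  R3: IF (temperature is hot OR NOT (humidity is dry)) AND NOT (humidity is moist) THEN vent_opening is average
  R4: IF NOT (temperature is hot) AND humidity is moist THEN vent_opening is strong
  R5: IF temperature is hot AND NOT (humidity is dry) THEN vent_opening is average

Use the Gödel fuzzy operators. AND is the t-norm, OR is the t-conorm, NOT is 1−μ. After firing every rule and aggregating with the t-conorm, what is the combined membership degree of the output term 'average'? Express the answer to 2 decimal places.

R1: moist=0.86, ¬hot=1−0.20=0.80; AND[min(a, b)] → w = 0.80
R2: ¬dry=1−0.26=0.74, ¬hot=1−0.20=0.80; AND[min(a, b)] → w = 0.74
R3: (hot=0.20 OR ¬dry=1−0.26=0.74) = 0.74; AND[min(a, b)] with ¬moist=1−0.86=0.14 → w = 0.14
R4: ¬hot=1−0.20=0.80, moist=0.86; AND[min(a, b)] → w = 0.80
R5: hot=0.20, ¬dry=1−0.26=0.74; AND[min(a, b)] → w = 0.20
Rules with consequent 'average': {R1, R2, R3, R5} → strengths 0.80, 0.74, 0.14, 0.20
Aggregate via t-conorm [max(a, b)]: 0.80

0.80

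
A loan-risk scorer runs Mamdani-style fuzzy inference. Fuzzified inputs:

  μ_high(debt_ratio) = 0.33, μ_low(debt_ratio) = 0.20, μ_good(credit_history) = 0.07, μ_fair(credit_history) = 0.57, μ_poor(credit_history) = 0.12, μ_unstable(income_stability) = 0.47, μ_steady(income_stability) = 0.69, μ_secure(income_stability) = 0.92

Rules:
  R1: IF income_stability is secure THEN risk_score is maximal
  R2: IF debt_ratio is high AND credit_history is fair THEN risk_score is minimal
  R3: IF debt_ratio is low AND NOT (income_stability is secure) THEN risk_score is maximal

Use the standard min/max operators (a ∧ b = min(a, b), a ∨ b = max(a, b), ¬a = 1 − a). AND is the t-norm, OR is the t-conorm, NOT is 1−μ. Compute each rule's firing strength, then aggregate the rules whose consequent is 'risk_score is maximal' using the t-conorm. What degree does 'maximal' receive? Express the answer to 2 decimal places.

0.92

R1: secure=0.92 → w = 0.92
R2: high=0.33, fair=0.57; AND[min(a, b)] → w = 0.33
R3: low=0.20, ¬secure=1−0.92=0.08; AND[min(a, b)] → w = 0.08
Rules with consequent 'maximal': {R1, R3} → strengths 0.92, 0.08
Aggregate via t-conorm [max(a, b)]: 0.92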